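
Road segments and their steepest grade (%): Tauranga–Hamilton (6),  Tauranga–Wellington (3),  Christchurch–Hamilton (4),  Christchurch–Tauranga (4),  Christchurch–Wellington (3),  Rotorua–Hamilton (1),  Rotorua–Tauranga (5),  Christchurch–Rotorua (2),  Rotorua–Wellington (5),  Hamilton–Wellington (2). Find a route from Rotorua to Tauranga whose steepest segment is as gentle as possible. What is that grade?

A few of the Rotorua→Tauranga routes:
Rotorua-Hamilton-Christchurch-Tauranga: max(1, 4, 4) = 4
Rotorua-Hamilton-Christchurch-Wellington-Tauranga: max(1, 4, 3, 3) = 4
Rotorua-Hamilton-Wellington-Tauranga: max(1, 2, 3) = 3
Rotorua-Christchurch-Tauranga: max(2, 4) = 4
Rotorua-Christchurch-Hamilton-Wellington-Tauranga: max(2, 4, 2, 3) = 4
Rotorua-Christchurch-Wellington-Tauranga: max(2, 3, 3) = 3
The minimum achievable maximum is 3%.

3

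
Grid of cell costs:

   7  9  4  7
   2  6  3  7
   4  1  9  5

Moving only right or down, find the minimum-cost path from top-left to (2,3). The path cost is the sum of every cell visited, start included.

28

Best path: (0,0) -> (1,0) -> (2,0) -> (2,1) -> (2,2) -> (2,3)
Cost: 7 + 2 + 4 + 1 + 9 + 5 = 28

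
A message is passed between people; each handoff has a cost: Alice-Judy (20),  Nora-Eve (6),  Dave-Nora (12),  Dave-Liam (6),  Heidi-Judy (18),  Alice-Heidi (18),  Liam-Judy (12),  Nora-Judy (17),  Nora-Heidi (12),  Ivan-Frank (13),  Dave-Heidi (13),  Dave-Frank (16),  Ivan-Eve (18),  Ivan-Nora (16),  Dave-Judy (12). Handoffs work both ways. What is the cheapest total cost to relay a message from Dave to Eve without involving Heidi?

18

Comparing a few candidate routes:
Dave - Liam - Judy - Nora - Eve: 6 + 12 + 17 + 6 = 41
Dave - Nora - Eve: 12 + 6 = 18
Dave - Nora - Ivan - Eve: 12 + 16 + 18 = 46
Dave - Judy - Nora - Eve: 12 + 17 + 6 = 35
Best route has total 18.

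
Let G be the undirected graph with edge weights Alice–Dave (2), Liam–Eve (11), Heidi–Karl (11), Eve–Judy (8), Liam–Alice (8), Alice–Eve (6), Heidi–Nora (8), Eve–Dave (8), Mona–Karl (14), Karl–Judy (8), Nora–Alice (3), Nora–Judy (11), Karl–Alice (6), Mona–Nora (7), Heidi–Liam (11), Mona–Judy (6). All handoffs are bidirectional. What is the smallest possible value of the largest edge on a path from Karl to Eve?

Some routes from Karl to Eve:
Karl - Judy - Mona - Nora - Alice - Eve: max(8, 6, 7, 3, 6) = 8
Karl - Alice - Eve: max(6, 6) = 6
Karl - Judy - Eve: max(8, 8) = 8
Karl - Alice - Dave - Eve: max(6, 2, 8) = 8
Karl - Judy - Mona - Nora - Alice - Dave - Eve: max(8, 6, 7, 3, 2, 8) = 8
The minimum achievable maximum is 6.

6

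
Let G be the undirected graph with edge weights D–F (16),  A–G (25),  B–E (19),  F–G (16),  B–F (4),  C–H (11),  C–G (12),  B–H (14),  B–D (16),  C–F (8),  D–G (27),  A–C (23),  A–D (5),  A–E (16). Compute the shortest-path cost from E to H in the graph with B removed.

Checking several routes:
E → A → G → C → H: 16 + 25 + 12 + 11 = 64
E → A → D → F → G → C → H: 16 + 5 + 16 + 16 + 12 + 11 = 76
E → A → C → H: 16 + 23 + 11 = 50
E → A → D → G → C → H: 16 + 5 + 27 + 12 + 11 = 71
E → A → D → F → C → H: 16 + 5 + 16 + 8 + 11 = 56
Shortest: 50.

50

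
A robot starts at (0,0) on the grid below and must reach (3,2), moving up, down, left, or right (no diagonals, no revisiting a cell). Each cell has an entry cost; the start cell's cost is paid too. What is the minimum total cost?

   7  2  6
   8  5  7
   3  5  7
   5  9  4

30

Take r0c0→r0c1→r1c1→r2c1→r2c2→r3c2 for a total of 7 + 2 + 5 + 5 + 7 + 4 = 30.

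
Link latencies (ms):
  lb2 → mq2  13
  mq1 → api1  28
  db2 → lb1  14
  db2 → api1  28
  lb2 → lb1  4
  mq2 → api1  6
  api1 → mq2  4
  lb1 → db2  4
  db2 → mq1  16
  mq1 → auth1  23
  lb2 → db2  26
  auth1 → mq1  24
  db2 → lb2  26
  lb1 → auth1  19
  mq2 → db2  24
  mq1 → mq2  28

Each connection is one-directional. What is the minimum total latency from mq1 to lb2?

Routes from mq1 to lb2:
mq1 - api1 - mq2 - db2 - lb2: 28 + 4 + 24 + 26 = 82
mq1 - mq2 - db2 - lb2: 28 + 24 + 26 = 78
Shortest: 78 ms.

78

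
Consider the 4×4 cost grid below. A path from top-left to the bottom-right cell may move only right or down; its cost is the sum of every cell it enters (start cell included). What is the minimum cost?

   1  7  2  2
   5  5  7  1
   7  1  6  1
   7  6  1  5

One optimal route is [0,0] [0,1] [0,2] [0,3] [1,3] [2,3] [3,3].
Its cost is 1 + 7 + 2 + 2 + 1 + 1 + 5 = 19.

19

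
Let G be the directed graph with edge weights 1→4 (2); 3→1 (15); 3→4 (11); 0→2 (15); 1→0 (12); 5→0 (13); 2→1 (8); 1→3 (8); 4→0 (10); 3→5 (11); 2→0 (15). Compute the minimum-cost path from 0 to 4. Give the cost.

Paths from 0 to 4:
0→2→1→4: 15 + 8 + 2 = 25
0→2→1→3→4: 15 + 8 + 8 + 11 = 42
Best route has total 25.

25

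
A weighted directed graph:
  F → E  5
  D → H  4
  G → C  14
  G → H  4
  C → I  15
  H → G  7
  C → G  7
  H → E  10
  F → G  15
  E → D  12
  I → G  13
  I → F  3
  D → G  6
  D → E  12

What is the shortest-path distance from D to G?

Routes from D to G:
D -> G: 6
D -> H -> G: 4 + 7 = 11
Shortest: 6.

6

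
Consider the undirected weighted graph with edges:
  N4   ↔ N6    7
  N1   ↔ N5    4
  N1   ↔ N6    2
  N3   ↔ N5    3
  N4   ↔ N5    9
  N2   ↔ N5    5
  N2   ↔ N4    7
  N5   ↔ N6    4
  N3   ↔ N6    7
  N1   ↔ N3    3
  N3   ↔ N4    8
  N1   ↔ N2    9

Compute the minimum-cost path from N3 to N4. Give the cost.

Some routes from N3 to N4:
N3 -> N5 -> N4: 3 + 9 = 12
N3 -> N4: 8
N3 -> N1 -> N6 -> N4: 3 + 2 + 7 = 12
The minimum is 8.

8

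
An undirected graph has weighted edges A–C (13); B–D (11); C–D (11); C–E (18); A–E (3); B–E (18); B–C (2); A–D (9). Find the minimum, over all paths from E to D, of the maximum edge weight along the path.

9

Checking several routes:
E→A→C→B→D: max(3, 13, 2, 11) = 13
E→B→C→A→D: max(18, 2, 13, 9) = 18
E→A→C→D: max(3, 13, 11) = 13
E→A→D: max(3, 9) = 9
E→B→C→D: max(18, 2, 11) = 18
Best route has worst link 9.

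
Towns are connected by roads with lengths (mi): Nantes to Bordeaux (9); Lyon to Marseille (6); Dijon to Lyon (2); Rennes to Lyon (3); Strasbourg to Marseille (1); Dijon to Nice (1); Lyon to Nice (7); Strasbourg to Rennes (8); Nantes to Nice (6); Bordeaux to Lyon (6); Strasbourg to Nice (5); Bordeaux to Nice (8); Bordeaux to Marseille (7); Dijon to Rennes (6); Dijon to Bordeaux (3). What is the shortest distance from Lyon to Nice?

Some routes from Lyon to Nice:
Lyon -> Bordeaux -> Dijon -> Nice: 6 + 3 + 1 = 10
Lyon -> Rennes -> Dijon -> Nice: 3 + 6 + 1 = 10
Lyon -> Dijon -> Nice: 2 + 1 = 3
Lyon -> Nice: 7
Shortest: 3 mi.

3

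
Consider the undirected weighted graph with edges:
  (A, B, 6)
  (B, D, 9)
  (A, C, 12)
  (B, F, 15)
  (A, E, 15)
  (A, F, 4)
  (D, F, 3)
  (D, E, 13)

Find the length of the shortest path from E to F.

16

Some routes from E to F:
E-A-B-D-F: 15 + 6 + 9 + 3 = 33
E-D-F: 13 + 3 = 16
E-A-B-F: 15 + 6 + 15 = 36
E-D-B-A-F: 13 + 9 + 6 + 4 = 32
E-A-F: 15 + 4 = 19
Shortest: 16.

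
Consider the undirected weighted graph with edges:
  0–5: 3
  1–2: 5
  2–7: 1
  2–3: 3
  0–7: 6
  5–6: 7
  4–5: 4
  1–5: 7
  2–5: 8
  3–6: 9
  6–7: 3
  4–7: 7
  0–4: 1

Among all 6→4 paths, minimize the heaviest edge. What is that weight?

Checking several routes:
6→7→2→1→5→4: max(3, 1, 5, 7, 4) = 7
6→5→4: max(7, 4) = 7
6→7→4: max(3, 7) = 7
6→7→0→5→4: max(3, 6, 3, 4) = 6
6→7→0→4: max(3, 6, 1) = 6
6→7→2→1→5→0→4: max(3, 1, 5, 7, 3, 1) = 7
Best route has worst link 6.

6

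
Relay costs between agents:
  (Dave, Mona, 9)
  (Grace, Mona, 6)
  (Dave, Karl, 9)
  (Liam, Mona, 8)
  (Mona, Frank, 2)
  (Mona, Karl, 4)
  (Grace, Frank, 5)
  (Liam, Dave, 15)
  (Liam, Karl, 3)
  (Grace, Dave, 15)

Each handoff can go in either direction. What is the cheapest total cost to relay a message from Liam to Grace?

13

A few of the Liam→Grace routes:
Liam -> Karl -> Dave -> Grace: 3 + 9 + 15 = 27
Liam -> Mona -> Frank -> Grace: 8 + 2 + 5 = 15
Liam -> Mona -> Grace: 8 + 6 = 14
Liam -> Karl -> Mona -> Grace: 3 + 4 + 6 = 13
Liam -> Karl -> Mona -> Frank -> Grace: 3 + 4 + 2 + 5 = 14
Best route has total 13.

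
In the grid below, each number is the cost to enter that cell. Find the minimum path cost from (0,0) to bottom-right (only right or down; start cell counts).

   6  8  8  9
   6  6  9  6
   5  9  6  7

39

Take (0,0) -> (1,0) -> (2,0) -> (2,1) -> (2,2) -> (2,3) for a total of 6 + 6 + 5 + 9 + 6 + 7 = 39.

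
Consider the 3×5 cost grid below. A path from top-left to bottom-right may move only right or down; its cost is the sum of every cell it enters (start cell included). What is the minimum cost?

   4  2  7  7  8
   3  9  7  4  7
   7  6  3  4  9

One optimal route is r0c0→r0c1→r0c2→r1c2→r2c2→r2c3→r2c4.
Its cost is 4 + 2 + 7 + 7 + 3 + 4 + 9 = 36.
For comparison, the top-then-right route costs 44.

36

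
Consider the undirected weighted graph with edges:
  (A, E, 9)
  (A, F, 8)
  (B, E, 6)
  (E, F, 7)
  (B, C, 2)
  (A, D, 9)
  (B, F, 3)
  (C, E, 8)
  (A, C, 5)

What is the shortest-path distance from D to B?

16

Checking several routes:
D→A→E→B: 9 + 9 + 6 = 24
D→A→F→B: 9 + 8 + 3 = 20
D→A→E→C→B: 9 + 9 + 8 + 2 = 28
D→A→E→F→B: 9 + 9 + 7 + 3 = 28
D→A→C→E→B: 9 + 5 + 8 + 6 = 28
D→A→C→B: 9 + 5 + 2 = 16
Shortest: 16.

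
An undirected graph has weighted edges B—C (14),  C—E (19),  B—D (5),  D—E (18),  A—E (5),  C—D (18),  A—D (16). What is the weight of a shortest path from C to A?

Candidate routes:
C→D→E→A: 18 + 18 + 5 = 41
C→B→D→E→A: 14 + 5 + 18 + 5 = 42
C→E→D→A: 19 + 18 + 16 = 53
C→E→A: 19 + 5 = 24
C→D→A: 18 + 16 = 34
C→B→D→A: 14 + 5 + 16 = 35
The minimum is 24.

24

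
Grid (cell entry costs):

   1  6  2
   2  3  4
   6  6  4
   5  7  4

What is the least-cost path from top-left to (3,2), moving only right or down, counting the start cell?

Path r0c0→r1c0→r1c1→r1c2→r2c2→r3c2: 1 + 2 + 3 + 4 + 4 + 4 = 18.
(Top row then right column would cost 21.)

18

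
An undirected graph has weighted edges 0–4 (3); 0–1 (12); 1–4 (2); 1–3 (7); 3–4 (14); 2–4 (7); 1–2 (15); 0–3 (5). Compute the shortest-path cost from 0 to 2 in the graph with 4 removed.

27

Routes from 0 to 2 avoiding 4:
0 → 3 → 1 → 2: 5 + 7 + 15 = 27
0 → 1 → 2: 12 + 15 = 27
Best route has total 27.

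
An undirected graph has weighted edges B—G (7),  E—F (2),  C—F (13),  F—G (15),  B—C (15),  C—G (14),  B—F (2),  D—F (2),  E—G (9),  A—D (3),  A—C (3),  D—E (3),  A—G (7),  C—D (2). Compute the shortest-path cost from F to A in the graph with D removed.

A few of the F→A routes:
F-B-G-C-A: 2 + 7 + 14 + 3 = 26
F-B-G-A: 2 + 7 + 7 = 16
F-G-A: 15 + 7 = 22
F-C-A: 13 + 3 = 16
F-E-G-A: 2 + 9 + 7 = 18
F-B-C-A: 2 + 15 + 3 = 20
The minimum is 16.

16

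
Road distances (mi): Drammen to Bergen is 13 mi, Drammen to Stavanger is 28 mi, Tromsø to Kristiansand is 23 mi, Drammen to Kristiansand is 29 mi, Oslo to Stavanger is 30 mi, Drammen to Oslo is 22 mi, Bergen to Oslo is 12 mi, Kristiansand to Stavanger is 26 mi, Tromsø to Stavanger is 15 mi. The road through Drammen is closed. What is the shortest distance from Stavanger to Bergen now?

Routes from Stavanger to Bergen avoiding Drammen:
Stavanger -> Oslo -> Bergen: 30 + 12 = 42
Shortest: 42 mi.

42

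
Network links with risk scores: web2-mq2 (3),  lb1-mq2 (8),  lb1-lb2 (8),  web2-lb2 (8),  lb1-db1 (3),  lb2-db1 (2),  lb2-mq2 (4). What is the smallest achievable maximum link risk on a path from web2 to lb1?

4

Paths from web2 to lb1:
web2 -> mq2 -> lb1: max(3, 8) = 8
web2 -> mq2 -> lb2 -> lb1: max(3, 4, 8) = 8
web2 -> mq2 -> lb2 -> db1 -> lb1: max(3, 4, 2, 3) = 4
web2 -> lb2 -> lb1: max(8, 8) = 8
web2 -> lb2 -> db1 -> lb1: max(8, 2, 3) = 8
web2 -> lb2 -> mq2 -> lb1: max(8, 4, 8) = 8
Smallest bottleneck: 4.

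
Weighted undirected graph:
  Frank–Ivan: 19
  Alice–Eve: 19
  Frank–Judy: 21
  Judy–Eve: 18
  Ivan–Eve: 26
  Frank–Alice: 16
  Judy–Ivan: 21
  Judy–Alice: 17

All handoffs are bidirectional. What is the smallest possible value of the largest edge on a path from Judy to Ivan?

Some routes from Judy to Ivan:
Judy → Alice → Frank → Ivan: max(17, 16, 19) = 19
Judy → Eve → Ivan: max(18, 26) = 26
Judy → Eve → Alice → Frank → Ivan: max(18, 19, 16, 19) = 19
Judy → Frank → Ivan: max(21, 19) = 21
Judy → Ivan: max(21) = 21
The minimum achievable maximum is 19.

19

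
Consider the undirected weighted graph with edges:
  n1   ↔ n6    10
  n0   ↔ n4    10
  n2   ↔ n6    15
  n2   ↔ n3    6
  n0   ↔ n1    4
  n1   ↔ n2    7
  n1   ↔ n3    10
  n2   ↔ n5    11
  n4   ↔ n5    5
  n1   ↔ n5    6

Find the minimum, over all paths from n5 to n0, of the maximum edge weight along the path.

6

Checking several routes:
n5→n1→n0: max(6, 4) = 6
n5→n4→n0: max(5, 10) = 10
n5→n2→n3→n1→n0: max(11, 6, 10, 4) = 11
n5→n2→n1→n0: max(11, 7, 4) = 11
The minimum achievable maximum is 6.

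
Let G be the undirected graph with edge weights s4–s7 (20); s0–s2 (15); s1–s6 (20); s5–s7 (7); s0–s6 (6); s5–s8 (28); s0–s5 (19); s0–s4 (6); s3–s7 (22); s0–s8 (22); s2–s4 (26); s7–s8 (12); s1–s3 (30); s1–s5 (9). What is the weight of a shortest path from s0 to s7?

26

A few of the s0→s7 routes:
s0 -> s5 -> s7: 19 + 7 = 26
s0 -> s8 -> s7: 22 + 12 = 34
s0 -> s4 -> s7: 6 + 20 = 26
Best route has total 26.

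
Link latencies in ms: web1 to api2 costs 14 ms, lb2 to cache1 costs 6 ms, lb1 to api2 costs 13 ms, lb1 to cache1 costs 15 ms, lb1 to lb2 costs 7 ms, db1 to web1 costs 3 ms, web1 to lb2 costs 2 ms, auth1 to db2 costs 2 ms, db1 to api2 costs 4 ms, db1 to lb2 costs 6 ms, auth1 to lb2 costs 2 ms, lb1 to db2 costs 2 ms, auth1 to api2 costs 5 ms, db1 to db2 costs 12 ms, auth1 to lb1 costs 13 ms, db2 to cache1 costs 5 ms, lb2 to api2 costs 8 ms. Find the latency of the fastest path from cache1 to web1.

8

A few of the cache1→web1 routes:
cache1→lb2→db1→web1: 6 + 6 + 3 = 15
cache1→db2→auth1→lb2→web1: 5 + 2 + 2 + 2 = 11
cache1→lb2→web1: 6 + 2 = 8
Best route has total 8 ms.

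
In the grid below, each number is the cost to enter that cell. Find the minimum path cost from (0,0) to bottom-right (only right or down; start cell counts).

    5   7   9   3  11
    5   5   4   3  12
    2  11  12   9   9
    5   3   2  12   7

Take [0,0] [1,0] [2,0] [3,0] [3,1] [3,2] [3,3] [3,4] for a total of 5 + 5 + 2 + 5 + 3 + 2 + 12 + 7 = 41.

41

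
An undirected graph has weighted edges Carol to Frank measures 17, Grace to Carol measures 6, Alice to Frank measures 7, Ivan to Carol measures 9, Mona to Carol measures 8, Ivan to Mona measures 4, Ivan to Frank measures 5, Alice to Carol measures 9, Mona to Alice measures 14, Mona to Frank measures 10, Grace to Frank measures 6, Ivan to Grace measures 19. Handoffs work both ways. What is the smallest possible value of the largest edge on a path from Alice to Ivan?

7

A few of the Alice→Ivan routes:
Alice → Carol → Ivan: max(9, 9) = 9
Alice → Carol → Grace → Frank → Ivan: max(9, 6, 6, 5) = 9
Alice → Carol → Mona → Ivan: max(9, 8, 4) = 9
Alice → Frank → Ivan: max(7, 5) = 7
Alice → Frank → Grace → Carol → Mona → Ivan: max(7, 6, 6, 8, 4) = 8
Smallest bottleneck: 7.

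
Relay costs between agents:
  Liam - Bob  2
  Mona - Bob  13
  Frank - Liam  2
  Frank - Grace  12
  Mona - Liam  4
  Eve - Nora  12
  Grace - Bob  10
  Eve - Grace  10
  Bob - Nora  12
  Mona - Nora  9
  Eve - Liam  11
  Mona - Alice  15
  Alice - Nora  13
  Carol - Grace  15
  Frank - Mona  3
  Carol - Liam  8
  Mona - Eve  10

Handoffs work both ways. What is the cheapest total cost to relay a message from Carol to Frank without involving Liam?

Checking several routes:
Carol - Grace - Eve - Nora - Mona - Frank: 15 + 10 + 12 + 9 + 3 = 49
Carol - Grace - Frank: 15 + 12 = 27
Carol - Grace - Bob - Mona - Frank: 15 + 10 + 13 + 3 = 41
Carol - Grace - Bob - Nora - Mona - Frank: 15 + 10 + 12 + 9 + 3 = 49
Carol - Grace - Eve - Mona - Frank: 15 + 10 + 10 + 3 = 38
Best route has total 27.

27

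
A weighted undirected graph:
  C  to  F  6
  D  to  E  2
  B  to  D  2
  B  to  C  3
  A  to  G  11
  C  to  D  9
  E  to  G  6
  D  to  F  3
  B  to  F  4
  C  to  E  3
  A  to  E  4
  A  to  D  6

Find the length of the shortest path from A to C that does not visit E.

Comparing a few candidate routes:
A-D-B-C: 6 + 2 + 3 = 11
A-D-F-C: 6 + 3 + 6 = 15
A-D-C: 6 + 9 = 15
Shortest: 11.

11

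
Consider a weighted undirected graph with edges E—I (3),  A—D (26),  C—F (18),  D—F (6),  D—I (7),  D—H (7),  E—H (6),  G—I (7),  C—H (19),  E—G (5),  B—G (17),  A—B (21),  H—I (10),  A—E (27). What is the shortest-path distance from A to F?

Some routes from A to F:
A→E→H→D→F: 27 + 6 + 7 + 6 = 46
A→E→I→D→F: 27 + 3 + 7 + 6 = 43
A→D→F: 26 + 6 = 32
A→E→I→H→D→F: 27 + 3 + 10 + 7 + 6 = 53
A→E→G→I→D→F: 27 + 5 + 7 + 7 + 6 = 52
The minimum is 32.

32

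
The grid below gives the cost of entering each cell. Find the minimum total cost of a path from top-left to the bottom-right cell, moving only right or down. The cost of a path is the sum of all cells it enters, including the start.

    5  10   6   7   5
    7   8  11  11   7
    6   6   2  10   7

43

One optimal route is (0,0)→(1,0)→(2,0)→(2,1)→(2,2)→(2,3)→(2,4).
Its cost is 5 + 7 + 6 + 6 + 2 + 10 + 7 = 43.
For comparison, the top-then-right route costs 47.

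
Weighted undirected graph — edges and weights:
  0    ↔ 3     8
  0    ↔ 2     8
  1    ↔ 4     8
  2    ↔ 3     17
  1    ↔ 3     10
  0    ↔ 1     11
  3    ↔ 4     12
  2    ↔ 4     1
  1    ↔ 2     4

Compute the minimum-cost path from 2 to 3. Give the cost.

13

Some routes from 2 to 3:
2 - 4 - 3: 1 + 12 = 13
2 - 3: 17
2 - 1 - 3: 4 + 10 = 14
2 - 0 - 3: 8 + 8 = 16
Shortest: 13.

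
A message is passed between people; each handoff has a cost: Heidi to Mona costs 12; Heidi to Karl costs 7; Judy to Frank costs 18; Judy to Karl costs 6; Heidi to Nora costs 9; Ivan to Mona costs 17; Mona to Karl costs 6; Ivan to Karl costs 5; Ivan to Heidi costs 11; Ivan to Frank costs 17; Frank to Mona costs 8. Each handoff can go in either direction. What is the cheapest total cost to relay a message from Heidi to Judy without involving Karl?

Candidate routes:
Heidi-Ivan-Frank-Judy: 11 + 17 + 18 = 46
Heidi-Mona-Ivan-Frank-Judy: 12 + 17 + 17 + 18 = 64
Heidi-Ivan-Mona-Frank-Judy: 11 + 17 + 8 + 18 = 54
Heidi-Mona-Frank-Judy: 12 + 8 + 18 = 38
Best route has total 38.

38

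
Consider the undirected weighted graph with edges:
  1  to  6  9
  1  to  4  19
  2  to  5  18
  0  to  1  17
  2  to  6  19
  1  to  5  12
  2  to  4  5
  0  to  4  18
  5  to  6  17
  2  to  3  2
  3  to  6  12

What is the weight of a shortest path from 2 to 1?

23

Comparing a few candidate routes:
2 -> 4 -> 1: 5 + 19 = 24
2 -> 3 -> 6 -> 1: 2 + 12 + 9 = 23
2 -> 6 -> 1: 19 + 9 = 28
2 -> 5 -> 1: 18 + 12 = 30
2 -> 4 -> 0 -> 1: 5 + 18 + 17 = 40
Shortest: 23.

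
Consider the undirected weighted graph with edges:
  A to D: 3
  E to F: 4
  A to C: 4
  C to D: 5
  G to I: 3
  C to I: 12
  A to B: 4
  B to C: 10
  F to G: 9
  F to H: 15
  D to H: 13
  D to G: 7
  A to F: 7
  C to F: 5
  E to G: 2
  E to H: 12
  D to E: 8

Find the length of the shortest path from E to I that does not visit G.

Comparing a few candidate routes:
E-F-A-C-I: 4 + 7 + 4 + 12 = 27
E-D-A-C-I: 8 + 3 + 4 + 12 = 27
E-D-C-I: 8 + 5 + 12 = 25
E-F-C-I: 4 + 5 + 12 = 21
E-D-A-F-C-I: 8 + 3 + 7 + 5 + 12 = 35
E-F-A-D-C-I: 4 + 7 + 3 + 5 + 12 = 31
Shortest: 21.

21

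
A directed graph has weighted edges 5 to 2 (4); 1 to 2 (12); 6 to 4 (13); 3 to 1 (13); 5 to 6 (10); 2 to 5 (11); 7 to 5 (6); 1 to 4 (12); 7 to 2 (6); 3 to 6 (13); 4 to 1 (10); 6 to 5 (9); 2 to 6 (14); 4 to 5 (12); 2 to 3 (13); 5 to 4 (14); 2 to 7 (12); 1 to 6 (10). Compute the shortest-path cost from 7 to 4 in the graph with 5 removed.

33

Paths from 7 to 4 avoiding 5:
7-2-3-1-6-4: 6 + 13 + 13 + 10 + 13 = 55
7-2-6-4: 6 + 14 + 13 = 33
7-2-3-1-4: 6 + 13 + 13 + 12 = 44
7-2-3-6-4: 6 + 13 + 13 + 13 = 45
Best route has total 33.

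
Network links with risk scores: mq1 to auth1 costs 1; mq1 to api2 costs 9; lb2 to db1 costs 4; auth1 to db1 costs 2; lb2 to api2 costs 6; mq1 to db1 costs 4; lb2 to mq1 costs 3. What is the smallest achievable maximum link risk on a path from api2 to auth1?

Checking several routes:
api2 → lb2 → db1 → mq1 → auth1: max(6, 4, 4, 1) = 6
api2 → lb2 → mq1 → auth1: max(6, 3, 1) = 6
api2 → lb2 → mq1 → db1 → auth1: max(6, 3, 4, 2) = 6
api2 → mq1 → lb2 → db1 → auth1: max(9, 3, 4, 2) = 9
api2 → lb2 → db1 → auth1: max(6, 4, 2) = 6
The minimum achievable maximum is 6.

6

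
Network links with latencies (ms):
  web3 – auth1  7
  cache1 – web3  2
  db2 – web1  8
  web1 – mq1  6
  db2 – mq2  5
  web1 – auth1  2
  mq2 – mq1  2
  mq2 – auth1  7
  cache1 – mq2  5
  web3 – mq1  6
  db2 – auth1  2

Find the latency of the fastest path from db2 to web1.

4

Checking several routes:
db2 → auth1 → web1: 2 + 2 = 4
db2 → auth1 → mq2 → mq1 → web1: 2 + 7 + 2 + 6 = 17
db2 → auth1 → web3 → mq1 → web1: 2 + 7 + 6 + 6 = 21
db2 → mq2 → mq1 → web1: 5 + 2 + 6 = 13
db2 → mq2 → auth1 → web1: 5 + 7 + 2 = 14
db2 → web1: 8
Best route has total 4 ms.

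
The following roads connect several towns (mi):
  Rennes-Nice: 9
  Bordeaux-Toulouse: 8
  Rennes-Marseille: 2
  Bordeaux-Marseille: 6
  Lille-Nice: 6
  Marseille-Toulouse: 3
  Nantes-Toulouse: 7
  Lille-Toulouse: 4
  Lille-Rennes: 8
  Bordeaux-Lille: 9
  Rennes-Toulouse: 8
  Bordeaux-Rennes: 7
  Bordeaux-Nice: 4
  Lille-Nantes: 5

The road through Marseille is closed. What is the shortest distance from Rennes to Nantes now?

Checking several routes:
Rennes - Lille - Nantes: 8 + 5 = 13
Rennes - Nice - Lille - Nantes: 9 + 6 + 5 = 20
Rennes - Toulouse - Lille - Nantes: 8 + 4 + 5 = 17
Rennes - Toulouse - Nantes: 8 + 7 = 15
Rennes - Lille - Toulouse - Nantes: 8 + 4 + 7 = 19
The minimum is 13 mi.

13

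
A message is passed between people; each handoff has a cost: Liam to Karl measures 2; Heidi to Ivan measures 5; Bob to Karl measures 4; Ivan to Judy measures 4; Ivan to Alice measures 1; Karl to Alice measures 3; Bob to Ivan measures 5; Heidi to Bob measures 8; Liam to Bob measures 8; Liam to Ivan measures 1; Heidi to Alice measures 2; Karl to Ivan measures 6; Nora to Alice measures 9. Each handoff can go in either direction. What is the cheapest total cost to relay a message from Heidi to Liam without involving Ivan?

7

Comparing a few candidate routes:
Heidi - Alice - Karl - Liam: 2 + 3 + 2 = 7
Heidi - Bob - Liam: 8 + 8 = 16
Heidi - Bob - Karl - Liam: 8 + 4 + 2 = 14
Best route has total 7.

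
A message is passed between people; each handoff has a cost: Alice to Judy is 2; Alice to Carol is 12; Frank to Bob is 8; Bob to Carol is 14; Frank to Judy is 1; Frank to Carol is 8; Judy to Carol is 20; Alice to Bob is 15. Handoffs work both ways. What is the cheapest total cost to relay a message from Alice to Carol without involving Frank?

Routes from Alice to Carol avoiding Frank:
Alice - Carol: 12
Alice - Bob - Carol: 15 + 14 = 29
Alice - Judy - Carol: 2 + 20 = 22
The minimum is 12.

12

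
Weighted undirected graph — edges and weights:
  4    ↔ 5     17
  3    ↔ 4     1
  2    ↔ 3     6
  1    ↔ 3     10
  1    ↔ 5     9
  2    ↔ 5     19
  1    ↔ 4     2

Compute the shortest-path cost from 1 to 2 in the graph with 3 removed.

Candidate routes:
1 -> 4 -> 5 -> 2: 2 + 17 + 19 = 38
1 -> 5 -> 2: 9 + 19 = 28
The minimum is 28.

28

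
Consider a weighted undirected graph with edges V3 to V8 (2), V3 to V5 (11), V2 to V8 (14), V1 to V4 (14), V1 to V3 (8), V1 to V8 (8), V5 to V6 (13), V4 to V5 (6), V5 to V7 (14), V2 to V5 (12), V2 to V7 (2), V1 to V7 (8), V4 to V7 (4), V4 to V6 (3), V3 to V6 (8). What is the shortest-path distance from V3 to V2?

16

Some routes from V3 to V2:
V3 -> V5 -> V4 -> V7 -> V2: 11 + 6 + 4 + 2 = 23
V3 -> V5 -> V2: 11 + 12 = 23
V3 -> V1 -> V7 -> V2: 8 + 8 + 2 = 18
V3 -> V8 -> V2: 2 + 14 = 16
V3 -> V6 -> V4 -> V7 -> V2: 8 + 3 + 4 + 2 = 17
V3 -> V8 -> V1 -> V7 -> V2: 2 + 8 + 8 + 2 = 20
The minimum is 16.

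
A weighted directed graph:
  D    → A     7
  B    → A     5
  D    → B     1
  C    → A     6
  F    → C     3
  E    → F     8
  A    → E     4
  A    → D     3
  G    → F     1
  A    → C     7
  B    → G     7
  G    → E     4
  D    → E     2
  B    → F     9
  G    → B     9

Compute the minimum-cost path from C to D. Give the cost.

Candidate routes:
C -> A -> D: 6 + 3 = 9
Best route has total 9.

9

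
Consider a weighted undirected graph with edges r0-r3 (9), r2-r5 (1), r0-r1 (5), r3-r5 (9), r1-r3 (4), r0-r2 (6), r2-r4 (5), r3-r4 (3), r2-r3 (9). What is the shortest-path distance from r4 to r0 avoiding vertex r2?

12

Paths from r4 to r0 avoiding r2:
r4 - r3 - r1 - r0: 3 + 4 + 5 = 12
r4 - r3 - r0: 3 + 9 = 12
Shortest: 12.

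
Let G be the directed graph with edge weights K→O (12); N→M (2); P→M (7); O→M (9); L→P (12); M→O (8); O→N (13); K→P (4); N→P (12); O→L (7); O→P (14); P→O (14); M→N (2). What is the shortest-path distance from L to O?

Routes from L to O:
L-P-O: 12 + 14 = 26
L-P-M-O: 12 + 7 + 8 = 27
The minimum is 26.

26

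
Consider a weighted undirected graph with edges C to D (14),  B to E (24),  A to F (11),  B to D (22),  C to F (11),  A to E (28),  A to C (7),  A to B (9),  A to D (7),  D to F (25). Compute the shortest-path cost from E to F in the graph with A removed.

Routes from E to F avoiding A:
E-B-D-C-F: 24 + 22 + 14 + 11 = 71
E-B-D-F: 24 + 22 + 25 = 71
Best route has total 71.

71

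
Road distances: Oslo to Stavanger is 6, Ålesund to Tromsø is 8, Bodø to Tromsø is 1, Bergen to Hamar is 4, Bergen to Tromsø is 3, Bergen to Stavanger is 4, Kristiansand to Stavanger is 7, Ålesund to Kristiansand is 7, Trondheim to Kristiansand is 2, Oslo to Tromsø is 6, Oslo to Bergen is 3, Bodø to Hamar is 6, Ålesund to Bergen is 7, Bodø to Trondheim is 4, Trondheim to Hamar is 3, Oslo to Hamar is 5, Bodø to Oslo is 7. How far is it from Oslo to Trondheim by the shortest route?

Some routes from Oslo to Trondheim:
Oslo - Bodø - Trondheim: 7 + 4 = 11
Oslo - Bergen - Hamar - Trondheim: 3 + 4 + 3 = 10
Oslo - Bergen - Tromsø - Bodø - Trondheim: 3 + 3 + 1 + 4 = 11
Oslo - Hamar - Trondheim: 5 + 3 = 8
Best route has total 8.

8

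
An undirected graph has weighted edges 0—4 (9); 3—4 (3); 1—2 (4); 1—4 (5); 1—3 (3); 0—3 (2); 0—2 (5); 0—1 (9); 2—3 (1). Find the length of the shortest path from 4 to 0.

5

A few of the 4→0 routes:
4 -> 0: 9
4 -> 1 -> 2 -> 3 -> 0: 5 + 4 + 1 + 2 = 12
4 -> 3 -> 0: 3 + 2 = 5
4 -> 1 -> 0: 5 + 9 = 14
4 -> 1 -> 3 -> 0: 5 + 3 + 2 = 10
4 -> 3 -> 2 -> 0: 3 + 1 + 5 = 9
The minimum is 5.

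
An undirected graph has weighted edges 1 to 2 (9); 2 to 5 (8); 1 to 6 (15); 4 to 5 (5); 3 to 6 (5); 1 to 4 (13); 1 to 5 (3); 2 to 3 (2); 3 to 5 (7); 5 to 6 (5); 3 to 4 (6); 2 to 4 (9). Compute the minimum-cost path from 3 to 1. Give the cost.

10

Comparing a few candidate routes:
3 -> 6 -> 5 -> 1: 5 + 5 + 3 = 13
3 -> 2 -> 5 -> 1: 2 + 8 + 3 = 13
3 -> 5 -> 1: 7 + 3 = 10
3 -> 2 -> 1: 2 + 9 = 11
Shortest: 10.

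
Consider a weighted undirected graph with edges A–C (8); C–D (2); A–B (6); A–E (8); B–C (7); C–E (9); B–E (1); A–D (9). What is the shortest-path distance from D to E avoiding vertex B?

Candidate routes:
D → A → C → E: 9 + 8 + 9 = 26
D → A → E: 9 + 8 = 17
D → C → A → E: 2 + 8 + 8 = 18
D → C → E: 2 + 9 = 11
Best route has total 11.

11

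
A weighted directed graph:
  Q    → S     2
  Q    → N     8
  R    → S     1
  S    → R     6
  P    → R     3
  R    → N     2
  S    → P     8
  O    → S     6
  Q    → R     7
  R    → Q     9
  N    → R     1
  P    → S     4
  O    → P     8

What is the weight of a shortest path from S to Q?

15

Paths from S to Q:
S→P→R→Q: 8 + 3 + 9 = 20
S→R→Q: 6 + 9 = 15
The minimum is 15.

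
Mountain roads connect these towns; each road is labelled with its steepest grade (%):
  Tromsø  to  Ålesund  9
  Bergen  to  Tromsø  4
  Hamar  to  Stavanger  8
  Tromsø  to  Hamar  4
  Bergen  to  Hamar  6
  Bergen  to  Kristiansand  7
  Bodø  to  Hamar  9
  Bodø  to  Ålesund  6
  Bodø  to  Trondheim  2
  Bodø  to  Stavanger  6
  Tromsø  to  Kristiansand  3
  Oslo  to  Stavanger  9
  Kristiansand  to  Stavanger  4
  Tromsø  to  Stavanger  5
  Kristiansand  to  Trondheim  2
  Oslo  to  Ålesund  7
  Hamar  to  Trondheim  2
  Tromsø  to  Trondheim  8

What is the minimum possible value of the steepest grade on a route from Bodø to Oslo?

7

Comparing a few candidate routes:
Bodø -> Hamar -> Stavanger -> Kristiansand -> Tromsø -> Ålesund -> Oslo: max(9, 8, 4, 3, 9, 7) = 9
Bodø -> Hamar -> Stavanger -> Kristiansand -> Bergen -> Tromsø -> Ålesund -> Oslo: max(9, 8, 4, 7, 4, 9, 7) = 9
Bodø -> Ålesund -> Oslo: max(6, 7) = 7
Bodø -> Hamar -> Stavanger -> Tromsø -> Ålesund -> Oslo: max(9, 8, 5, 9, 7) = 9
Bodø -> Hamar -> Stavanger -> Oslo: max(9, 8, 9) = 9
Bodø -> Hamar -> Stavanger -> Kristiansand -> Trondheim -> Tromsø -> Ålesund -> Oslo: max(9, 8, 4, 2, 8, 9, 7) = 9
Smallest bottleneck: 7%.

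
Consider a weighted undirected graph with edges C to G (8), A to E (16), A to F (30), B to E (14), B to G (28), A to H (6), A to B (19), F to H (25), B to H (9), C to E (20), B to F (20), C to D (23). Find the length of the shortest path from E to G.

28

Comparing a few candidate routes:
E - A - H - F - B - G: 16 + 6 + 25 + 20 + 28 = 95
E - A - F - B - G: 16 + 30 + 20 + 28 = 94
E - A - H - B - G: 16 + 6 + 9 + 28 = 59
E - A - B - G: 16 + 19 + 28 = 63
E - B - G: 14 + 28 = 42
E - C - G: 20 + 8 = 28
Shortest: 28.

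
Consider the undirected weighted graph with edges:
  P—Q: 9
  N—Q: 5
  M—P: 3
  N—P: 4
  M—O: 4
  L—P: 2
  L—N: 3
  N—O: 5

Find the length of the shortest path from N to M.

7

Paths from N to M:
N → L → P → M: 3 + 2 + 3 = 8
N → P → M: 4 + 3 = 7
N → Q → P → M: 5 + 9 + 3 = 17
N → O → M: 5 + 4 = 9
Best route has total 7.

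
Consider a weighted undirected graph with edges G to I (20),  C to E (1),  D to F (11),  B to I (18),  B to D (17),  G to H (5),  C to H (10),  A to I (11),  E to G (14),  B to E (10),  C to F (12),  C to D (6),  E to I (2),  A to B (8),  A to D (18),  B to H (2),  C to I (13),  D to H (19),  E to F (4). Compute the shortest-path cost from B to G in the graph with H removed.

24

A few of the B→G routes:
B → E → I → G: 10 + 2 + 20 = 32
B → E → G: 10 + 14 = 24
B → A → I → E → G: 8 + 11 + 2 + 14 = 35
B → I → E → G: 18 + 2 + 14 = 34
The minimum is 24.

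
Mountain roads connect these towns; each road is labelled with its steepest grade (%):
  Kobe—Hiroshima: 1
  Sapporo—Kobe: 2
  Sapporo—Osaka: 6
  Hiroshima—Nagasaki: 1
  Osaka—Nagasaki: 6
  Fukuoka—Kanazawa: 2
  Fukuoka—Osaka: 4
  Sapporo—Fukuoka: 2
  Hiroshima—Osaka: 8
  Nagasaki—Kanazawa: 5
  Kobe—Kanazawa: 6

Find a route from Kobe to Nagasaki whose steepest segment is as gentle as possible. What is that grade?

Some routes from Kobe to Nagasaki:
Kobe → Hiroshima → Nagasaki: max(1, 1) = 1
Kobe → Kanazawa → Nagasaki: max(6, 5) = 6
Kobe → Sapporo → Fukuoka → Osaka → Nagasaki: max(2, 2, 4, 6) = 6
Kobe → Kanazawa → Fukuoka → Sapporo → Osaka → Nagasaki: max(6, 2, 2, 6, 6) = 6
Kobe → Sapporo → Fukuoka → Kanazawa → Nagasaki: max(2, 2, 2, 5) = 5
Kobe → Kanazawa → Fukuoka → Osaka → Nagasaki: max(6, 2, 4, 6) = 6
Best route has worst link 1%.

1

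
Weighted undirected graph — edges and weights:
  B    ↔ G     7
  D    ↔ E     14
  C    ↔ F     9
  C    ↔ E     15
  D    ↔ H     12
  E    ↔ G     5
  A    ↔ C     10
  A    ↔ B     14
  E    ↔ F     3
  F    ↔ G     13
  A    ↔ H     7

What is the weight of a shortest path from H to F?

26

A few of the H→F routes:
H -> A -> C -> F: 7 + 10 + 9 = 26
H -> A -> C -> E -> F: 7 + 10 + 15 + 3 = 35
H -> A -> B -> G -> F: 7 + 14 + 7 + 13 = 41
H -> D -> E -> G -> F: 12 + 14 + 5 + 13 = 44
H -> A -> B -> G -> E -> F: 7 + 14 + 7 + 5 + 3 = 36
H -> D -> E -> F: 12 + 14 + 3 = 29
The minimum is 26.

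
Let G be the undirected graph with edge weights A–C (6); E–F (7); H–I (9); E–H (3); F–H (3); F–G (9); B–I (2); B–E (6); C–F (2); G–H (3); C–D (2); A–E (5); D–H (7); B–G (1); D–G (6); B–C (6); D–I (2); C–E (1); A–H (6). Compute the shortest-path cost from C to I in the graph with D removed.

8

Checking several routes:
C-E-H-G-B-I: 1 + 3 + 3 + 1 + 2 = 10
C-E-B-I: 1 + 6 + 2 = 9
C-B-I: 6 + 2 = 8
Shortest: 8.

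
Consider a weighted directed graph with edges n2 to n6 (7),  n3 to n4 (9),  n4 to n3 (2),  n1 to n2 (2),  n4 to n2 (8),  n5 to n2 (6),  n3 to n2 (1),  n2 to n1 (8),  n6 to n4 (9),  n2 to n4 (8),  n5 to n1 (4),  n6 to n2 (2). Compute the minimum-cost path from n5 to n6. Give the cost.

13

Candidate routes:
n5 - n2 - n6: 6 + 7 = 13
n5 - n1 - n2 - n6: 4 + 2 + 7 = 13
The minimum is 13.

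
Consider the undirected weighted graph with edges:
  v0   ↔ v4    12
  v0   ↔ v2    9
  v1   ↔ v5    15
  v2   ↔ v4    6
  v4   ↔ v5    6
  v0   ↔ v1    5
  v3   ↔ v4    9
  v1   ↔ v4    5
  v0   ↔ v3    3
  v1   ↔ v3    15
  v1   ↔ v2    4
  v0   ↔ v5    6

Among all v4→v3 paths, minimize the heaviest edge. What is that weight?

5

A few of the v4→v3 routes:
v4-v2-v1-v0-v3: max(6, 4, 5, 3) = 6
v4-v1-v0-v3: max(5, 5, 3) = 5
v4-v5-v0-v3: max(6, 6, 3) = 6
v4-v1-v2-v0-v3: max(5, 4, 9, 3) = 9
v4-v2-v0-v3: max(6, 9, 3) = 9
The minimum achievable maximum is 5.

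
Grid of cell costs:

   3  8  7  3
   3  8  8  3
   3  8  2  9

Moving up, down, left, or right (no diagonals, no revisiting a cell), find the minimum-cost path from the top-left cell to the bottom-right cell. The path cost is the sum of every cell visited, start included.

28

Path (0,0)→(1,0)→(2,0)→(2,1)→(2,2)→(2,3): 3 + 3 + 3 + 8 + 2 + 9 = 28.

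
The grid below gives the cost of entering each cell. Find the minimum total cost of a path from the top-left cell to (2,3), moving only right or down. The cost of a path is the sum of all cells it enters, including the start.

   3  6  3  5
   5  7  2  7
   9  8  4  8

26

Path [0,0] → [0,1] → [0,2] → [1,2] → [2,2] → [2,3]: 3 + 6 + 3 + 2 + 4 + 8 = 26.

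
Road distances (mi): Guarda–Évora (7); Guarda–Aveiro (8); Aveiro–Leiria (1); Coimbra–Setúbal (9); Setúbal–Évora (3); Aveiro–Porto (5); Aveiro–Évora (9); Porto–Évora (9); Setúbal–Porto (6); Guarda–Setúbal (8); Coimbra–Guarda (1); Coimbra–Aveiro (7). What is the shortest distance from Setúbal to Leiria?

Checking several routes:
Setúbal→Évora→Aveiro→Leiria: 3 + 9 + 1 = 13
Setúbal→Porto→Aveiro→Leiria: 6 + 5 + 1 = 12
Setúbal→Coimbra→Aveiro→Leiria: 9 + 7 + 1 = 17
Setúbal→Guarda→Aveiro→Leiria: 8 + 8 + 1 = 17
The minimum is 12 mi.

12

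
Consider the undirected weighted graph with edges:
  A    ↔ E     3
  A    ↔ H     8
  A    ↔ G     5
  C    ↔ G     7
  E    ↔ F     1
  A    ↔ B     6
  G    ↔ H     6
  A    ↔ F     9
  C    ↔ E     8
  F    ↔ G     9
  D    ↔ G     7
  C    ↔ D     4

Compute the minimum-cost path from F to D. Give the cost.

Checking several routes:
F→G→C→D: 9 + 7 + 4 = 20
F→E→A→G→C→D: 1 + 3 + 5 + 7 + 4 = 20
F→E→A→G→D: 1 + 3 + 5 + 7 = 16
F→E→C→D: 1 + 8 + 4 = 13
F→G→D: 9 + 7 = 16
F→A→G→D: 9 + 5 + 7 = 21
The minimum is 13.

13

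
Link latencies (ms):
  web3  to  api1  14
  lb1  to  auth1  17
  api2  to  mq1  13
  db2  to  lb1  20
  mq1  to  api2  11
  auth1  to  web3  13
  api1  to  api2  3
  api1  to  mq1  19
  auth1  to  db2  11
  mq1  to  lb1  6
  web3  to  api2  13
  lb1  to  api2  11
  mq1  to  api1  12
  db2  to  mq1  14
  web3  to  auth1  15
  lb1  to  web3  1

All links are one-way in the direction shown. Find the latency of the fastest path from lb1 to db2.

Paths from lb1 to db2:
lb1-auth1-db2: 17 + 11 = 28
lb1-web3-auth1-db2: 1 + 15 + 11 = 27
Shortest: 27 ms.

27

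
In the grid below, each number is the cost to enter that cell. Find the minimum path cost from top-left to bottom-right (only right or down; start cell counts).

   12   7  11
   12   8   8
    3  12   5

40

Path [0,0]→[0,1]→[1,1]→[1,2]→[2,2]: 12 + 7 + 8 + 8 + 5 = 40.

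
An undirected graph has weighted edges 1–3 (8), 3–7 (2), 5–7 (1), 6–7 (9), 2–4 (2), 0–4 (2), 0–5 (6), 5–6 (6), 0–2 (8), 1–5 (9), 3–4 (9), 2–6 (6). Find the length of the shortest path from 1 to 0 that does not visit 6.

Candidate routes:
1 - 3 - 4 - 0: 8 + 9 + 2 = 19
1 - 5 - 0: 9 + 6 = 15
1 - 5 - 7 - 3 - 4 - 0: 9 + 1 + 2 + 9 + 2 = 23
1 - 3 - 4 - 2 - 0: 8 + 9 + 2 + 8 = 27
1 - 5 - 7 - 3 - 4 - 2 - 0: 9 + 1 + 2 + 9 + 2 + 8 = 31
1 - 3 - 7 - 5 - 0: 8 + 2 + 1 + 6 = 17
The minimum is 15.

15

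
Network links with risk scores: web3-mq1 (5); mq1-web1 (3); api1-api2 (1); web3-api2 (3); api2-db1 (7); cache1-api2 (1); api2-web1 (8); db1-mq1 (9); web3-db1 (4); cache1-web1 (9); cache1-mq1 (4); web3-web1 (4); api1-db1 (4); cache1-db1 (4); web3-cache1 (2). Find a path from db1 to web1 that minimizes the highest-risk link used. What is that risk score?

Checking several routes:
db1 -> api1 -> api2 -> web3 -> web1: max(4, 1, 3, 4) = 4
db1 -> cache1 -> mq1 -> web1: max(4, 4, 3) = 4
db1 -> api1 -> api2 -> web3 -> cache1 -> mq1 -> web1: max(4, 1, 3, 2, 4, 3) = 4
db1 -> api1 -> api2 -> cache1 -> web3 -> web1: max(4, 1, 1, 2, 4) = 4
db1 -> api1 -> api2 -> cache1 -> mq1 -> web1: max(4, 1, 1, 4, 3) = 4
The minimum achievable maximum is 4.

4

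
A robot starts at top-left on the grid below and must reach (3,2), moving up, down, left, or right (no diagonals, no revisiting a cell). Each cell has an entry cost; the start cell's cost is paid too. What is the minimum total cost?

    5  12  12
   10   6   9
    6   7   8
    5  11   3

Take [0,0] → [1,0] → [1,1] → [2,1] → [2,2] → [3,2] for a total of 5 + 10 + 6 + 7 + 8 + 3 = 39.

39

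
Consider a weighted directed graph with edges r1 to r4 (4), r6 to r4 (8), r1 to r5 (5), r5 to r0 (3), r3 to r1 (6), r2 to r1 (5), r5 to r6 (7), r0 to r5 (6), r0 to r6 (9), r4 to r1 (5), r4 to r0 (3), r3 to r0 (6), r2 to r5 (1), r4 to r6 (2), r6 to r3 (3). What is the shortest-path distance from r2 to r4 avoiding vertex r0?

Routes from r2 to r4 avoiding r0:
r2 - r5 - r6 - r4: 1 + 7 + 8 = 16
r2 - r1 - r5 - r6 - r4: 5 + 5 + 7 + 8 = 25
r2 - r1 - r4: 5 + 4 = 9
r2 - r5 - r6 - r3 - r1 - r4: 1 + 7 + 3 + 6 + 4 = 21
The minimum is 9.

9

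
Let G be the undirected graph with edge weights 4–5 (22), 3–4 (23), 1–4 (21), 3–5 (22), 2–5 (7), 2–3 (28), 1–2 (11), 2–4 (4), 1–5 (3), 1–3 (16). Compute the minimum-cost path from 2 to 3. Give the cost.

26

Checking several routes:
2-5-1-3: 7 + 3 + 16 = 26
2-4-3: 4 + 23 = 27
2-1-3: 11 + 16 = 27
The minimum is 26.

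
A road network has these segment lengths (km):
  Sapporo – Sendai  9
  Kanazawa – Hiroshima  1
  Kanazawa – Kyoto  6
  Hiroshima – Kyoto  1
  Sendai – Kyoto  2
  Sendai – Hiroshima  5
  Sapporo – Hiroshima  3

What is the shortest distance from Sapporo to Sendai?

6

Checking several routes:
Sapporo-Hiroshima-Sendai: 3 + 5 = 8
Sapporo-Hiroshima-Kyoto-Sendai: 3 + 1 + 2 = 6
Sapporo-Sendai: 9
Shortest: 6 km.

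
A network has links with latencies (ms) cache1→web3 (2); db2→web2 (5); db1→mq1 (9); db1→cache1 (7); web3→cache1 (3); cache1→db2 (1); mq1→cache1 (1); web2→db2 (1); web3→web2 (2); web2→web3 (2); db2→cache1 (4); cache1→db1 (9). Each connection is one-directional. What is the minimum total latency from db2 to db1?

Paths from db2 to db1:
db2 → web2 → web3 → cache1 → db1: 5 + 2 + 3 + 9 = 19
db2 → cache1 → db1: 4 + 9 = 13
The minimum is 13 ms.

13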